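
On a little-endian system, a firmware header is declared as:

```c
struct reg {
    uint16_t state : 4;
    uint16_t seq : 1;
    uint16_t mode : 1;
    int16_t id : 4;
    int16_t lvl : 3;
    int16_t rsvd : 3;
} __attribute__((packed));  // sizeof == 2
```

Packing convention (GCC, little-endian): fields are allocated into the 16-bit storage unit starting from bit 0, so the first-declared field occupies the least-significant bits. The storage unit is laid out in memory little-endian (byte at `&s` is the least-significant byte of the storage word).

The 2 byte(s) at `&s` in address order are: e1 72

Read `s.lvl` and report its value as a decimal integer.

[0]=0xe1 [1]=0x72 (little-endian) → word 0x72e1
state:4 @ bit 0 → (0x72e1>>0)&0xf = 0x1
seq:1 @ bit 4 → (0x72e1>>4)&0x1 = 0x0
mode:1 @ bit 5 → (0x72e1>>5)&0x1 = 0x1
id:4 @ bit 6 → (0x72e1>>6)&0xf = 0xb
lvl:3 @ bit 10 → (0x72e1>>10)&0x7 = 0x4  ←
rsvd:3 @ bit 13 → (0x72e1>>13)&0x7 = 0x3
lvl signed 3b, MSB=1: 4 - 8 = -4

-4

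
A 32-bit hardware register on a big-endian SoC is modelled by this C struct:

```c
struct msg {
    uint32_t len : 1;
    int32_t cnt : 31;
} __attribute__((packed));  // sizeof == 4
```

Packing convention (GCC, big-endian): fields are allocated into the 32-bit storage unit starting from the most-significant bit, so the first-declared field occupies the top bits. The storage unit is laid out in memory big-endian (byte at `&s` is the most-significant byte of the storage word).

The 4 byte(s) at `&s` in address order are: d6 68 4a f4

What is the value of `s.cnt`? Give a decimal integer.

-697808140

[0]=0xd6 [1]=0x68 [2]=0x4a [3]=0xf4 (big-endian) → word 0xd6684af4
len:1 @ bit 31 → (0xd6684af4>>31)&0x1 = 0x1
cnt:31 @ bit 0 → (0xd6684af4>>0)&0x7fffffff = 0x56684af4  ←
cnt signed 31b, MSB=1: 1449675508 - 2147483648 = -697808140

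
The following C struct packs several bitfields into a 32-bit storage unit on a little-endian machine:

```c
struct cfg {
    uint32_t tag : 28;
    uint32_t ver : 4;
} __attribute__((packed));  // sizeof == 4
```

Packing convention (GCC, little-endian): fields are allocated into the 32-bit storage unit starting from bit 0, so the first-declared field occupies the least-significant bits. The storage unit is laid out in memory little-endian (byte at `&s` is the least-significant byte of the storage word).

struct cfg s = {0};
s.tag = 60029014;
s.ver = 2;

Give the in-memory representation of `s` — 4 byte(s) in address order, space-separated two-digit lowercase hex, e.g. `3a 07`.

56 f8 93 23

tag (28b) val=60029014 bits=0x393f856 at bit 0: 0x0393f856
ver (4b) val=2 bits=0x2 at bit 28: 0x2393f856
word = 0x2393f856 → little-endian bytes:
  [0]=0x56  [1]=0xf8  [2]=0x93  [3]=0x23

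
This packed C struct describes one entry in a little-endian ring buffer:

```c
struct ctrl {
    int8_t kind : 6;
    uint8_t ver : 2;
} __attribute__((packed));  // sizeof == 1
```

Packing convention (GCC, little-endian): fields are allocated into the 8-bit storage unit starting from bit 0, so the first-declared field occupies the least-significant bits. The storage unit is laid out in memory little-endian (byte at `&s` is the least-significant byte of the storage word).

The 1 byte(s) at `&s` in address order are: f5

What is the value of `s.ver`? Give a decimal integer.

3

[0]=0xf5 (little-endian) → word 0xf5
kind [0+:6] = (word>>0) & 0x3f = 53
ver [6+:2] = (word>>6) & 0x3 = 3  ←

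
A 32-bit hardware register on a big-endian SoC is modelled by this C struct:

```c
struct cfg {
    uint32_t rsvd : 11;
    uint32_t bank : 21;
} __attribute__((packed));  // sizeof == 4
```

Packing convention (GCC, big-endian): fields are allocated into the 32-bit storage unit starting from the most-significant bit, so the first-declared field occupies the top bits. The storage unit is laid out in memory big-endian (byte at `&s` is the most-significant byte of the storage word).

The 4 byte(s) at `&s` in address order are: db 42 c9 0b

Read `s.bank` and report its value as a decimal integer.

182539

[0]=0xdb [1]=0x42 [2]=0xc9 [3]=0x0b (big-endian) → word 0xdb42c90b
rsvd:11 @ bit 21 → (0xdb42c90b>>21)&0x7ff = 0x6da
bank:21 @ bit 0 → (0xdb42c90b>>0)&0x1fffff = 0x2c90b  ←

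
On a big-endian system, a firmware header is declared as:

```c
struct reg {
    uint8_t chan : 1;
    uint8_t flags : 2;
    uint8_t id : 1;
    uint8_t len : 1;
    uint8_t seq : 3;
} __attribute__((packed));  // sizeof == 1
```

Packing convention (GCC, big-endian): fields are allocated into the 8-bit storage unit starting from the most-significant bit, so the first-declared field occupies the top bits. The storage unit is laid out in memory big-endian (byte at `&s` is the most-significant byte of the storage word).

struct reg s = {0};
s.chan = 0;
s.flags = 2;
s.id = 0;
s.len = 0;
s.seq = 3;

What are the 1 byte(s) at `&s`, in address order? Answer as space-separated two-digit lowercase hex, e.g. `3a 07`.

43

chan:1 = 0 → 0x0 << 7 → word 0x00
flags:2 = 2 → 0x2 << 5 → word 0x40
id:1 = 0 → 0x0 << 4 → word 0x40
len:1 = 0 → 0x0 << 3 → word 0x40
seq:3 = 3 → 0x3 << 0 → word 0x43
word = 0x43 → big-endian bytes:
  [0]=0x43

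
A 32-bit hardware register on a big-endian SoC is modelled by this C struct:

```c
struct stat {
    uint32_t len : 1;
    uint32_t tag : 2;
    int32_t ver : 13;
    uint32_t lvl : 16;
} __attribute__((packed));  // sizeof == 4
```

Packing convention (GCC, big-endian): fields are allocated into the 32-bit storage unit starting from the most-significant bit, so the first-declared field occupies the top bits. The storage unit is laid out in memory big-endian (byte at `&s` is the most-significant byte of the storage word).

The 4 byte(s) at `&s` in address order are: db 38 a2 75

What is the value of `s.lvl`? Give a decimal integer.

41589

[0]=0xdb [1]=0x38 [2]=0xa2 [3]=0x75 (big-endian) → word 0xdb38a275
len:1 @ bit 31 → (0xdb38a275>>31)&0x1 = 0x1
tag:2 @ bit 29 → (0xdb38a275>>29)&0x3 = 0x2
ver:13 @ bit 16 → (0xdb38a275>>16)&0x1fff = 0x1b38
lvl:16 @ bit 0 → (0xdb38a275>>0)&0xffff = 0xa275  ←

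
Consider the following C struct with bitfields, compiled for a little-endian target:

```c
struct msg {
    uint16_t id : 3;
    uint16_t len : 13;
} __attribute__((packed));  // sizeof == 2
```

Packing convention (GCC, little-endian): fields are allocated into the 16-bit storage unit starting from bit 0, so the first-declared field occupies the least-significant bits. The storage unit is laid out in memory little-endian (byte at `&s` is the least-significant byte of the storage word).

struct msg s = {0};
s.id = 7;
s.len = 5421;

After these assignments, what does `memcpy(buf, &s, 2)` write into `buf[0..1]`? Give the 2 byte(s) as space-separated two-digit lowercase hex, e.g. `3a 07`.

6f a9

id (3b) val=7 bits=0x7 at bit 0: 0x0007
len (13b) val=5421 bits=0x152d at bit 3: 0xa96f
word = 0xa96f → little-endian bytes:
  [0]=0x6f  [1]=0xa9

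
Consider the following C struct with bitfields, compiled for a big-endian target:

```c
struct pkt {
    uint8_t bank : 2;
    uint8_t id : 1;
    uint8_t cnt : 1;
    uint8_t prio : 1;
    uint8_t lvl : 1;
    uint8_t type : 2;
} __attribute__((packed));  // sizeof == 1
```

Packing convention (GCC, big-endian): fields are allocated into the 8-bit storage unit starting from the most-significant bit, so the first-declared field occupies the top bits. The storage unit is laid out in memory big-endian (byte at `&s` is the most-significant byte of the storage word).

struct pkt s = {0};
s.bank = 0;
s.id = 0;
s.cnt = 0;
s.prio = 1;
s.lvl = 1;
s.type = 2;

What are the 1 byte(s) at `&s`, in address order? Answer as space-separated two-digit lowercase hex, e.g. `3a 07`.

[6+:2] bank=0 & 0x3 = 0x0; word=0x00
[5+:1] id=0 & 0x1 = 0x0; word=0x00
[4+:1] cnt=0 & 0x1 = 0x0; word=0x00
[3+:1] prio=1 & 0x1 = 0x1; word=0x08
[2+:1] lvl=1 & 0x1 = 0x1; word=0x0c
[0+:2] type=2 & 0x3 = 0x2; word=0x0e
word = 0x0e → big-endian bytes:
  [0]=0x0e

0e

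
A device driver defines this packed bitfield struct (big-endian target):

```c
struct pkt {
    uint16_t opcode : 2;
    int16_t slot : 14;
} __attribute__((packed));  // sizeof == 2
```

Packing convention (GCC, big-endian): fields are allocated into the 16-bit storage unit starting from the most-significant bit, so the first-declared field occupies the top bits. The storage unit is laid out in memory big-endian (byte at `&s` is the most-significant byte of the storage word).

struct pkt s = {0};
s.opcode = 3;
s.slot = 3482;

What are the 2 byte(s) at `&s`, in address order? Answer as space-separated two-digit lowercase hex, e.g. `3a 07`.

opcode (2b) val=3 bits=0x3 at bit 14: 0xc000
slot (14b) val=3482 bits=0xd9a at bit 0: 0xcd9a
word = 0xcd9a → big-endian bytes:
  [0]=0xcd  [1]=0x9a

cd 9a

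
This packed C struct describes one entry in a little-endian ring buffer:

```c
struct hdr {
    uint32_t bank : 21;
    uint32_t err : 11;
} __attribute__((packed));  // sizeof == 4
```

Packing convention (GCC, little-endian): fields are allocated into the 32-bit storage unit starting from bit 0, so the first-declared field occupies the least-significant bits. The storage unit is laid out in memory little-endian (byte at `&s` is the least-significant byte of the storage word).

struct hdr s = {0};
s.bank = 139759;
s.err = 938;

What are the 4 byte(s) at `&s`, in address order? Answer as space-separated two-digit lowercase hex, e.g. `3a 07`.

ef 21 42 75

[0+:21] bank=139759 & 0x1fffff = 0x221ef; word=0x000221ef
[21+:11] err=938 & 0x7ff = 0x3aa; word=0x754221ef
word = 0x754221ef → little-endian bytes:
  [0]=0xef  [1]=0x21  [2]=0x42  [3]=0x75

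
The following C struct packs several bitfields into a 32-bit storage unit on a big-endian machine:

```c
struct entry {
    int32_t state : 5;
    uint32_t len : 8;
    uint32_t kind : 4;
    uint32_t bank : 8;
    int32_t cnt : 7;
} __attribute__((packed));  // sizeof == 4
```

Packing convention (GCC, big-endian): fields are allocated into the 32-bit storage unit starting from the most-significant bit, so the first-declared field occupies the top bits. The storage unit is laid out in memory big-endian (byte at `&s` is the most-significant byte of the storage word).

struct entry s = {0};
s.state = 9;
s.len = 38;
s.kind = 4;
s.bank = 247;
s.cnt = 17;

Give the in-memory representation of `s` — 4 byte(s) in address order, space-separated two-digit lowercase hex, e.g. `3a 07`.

state:5 = 9 → 0x9 << 27 → word 0x48000000
len:8 = 38 → 0x26 << 19 → word 0x49300000
kind:4 = 4 → 0x4 << 15 → word 0x49320000
bank:8 = 247 → 0xf7 << 7 → word 0x49327b80
cnt:7 = 17 → 0x11 << 0 → word 0x49327b91
word = 0x49327b91 → big-endian bytes:
  [0]=0x49  [1]=0x32  [2]=0x7b  [3]=0x91

49 32 7b 91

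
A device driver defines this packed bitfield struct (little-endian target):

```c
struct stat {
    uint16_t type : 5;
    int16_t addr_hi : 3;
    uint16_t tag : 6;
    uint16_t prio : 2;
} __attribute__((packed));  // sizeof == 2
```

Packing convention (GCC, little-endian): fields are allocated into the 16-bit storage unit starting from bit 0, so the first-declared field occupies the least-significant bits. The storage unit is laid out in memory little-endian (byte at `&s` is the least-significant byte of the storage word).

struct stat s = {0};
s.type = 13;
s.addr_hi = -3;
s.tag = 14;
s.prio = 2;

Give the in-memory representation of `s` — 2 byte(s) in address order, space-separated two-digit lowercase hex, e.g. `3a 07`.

type (5b) val=13 bits=0xd at bit 0: 0x000d
addr_hi (3b) val=-3 bits=0x5 at bit 5: 0x00ad
tag (6b) val=14 bits=0xe at bit 8: 0x0ead
prio (2b) val=2 bits=0x2 at bit 14: 0x8ead
word = 0x8ead → little-endian bytes:
  [0]=0xad  [1]=0x8e

ad 8e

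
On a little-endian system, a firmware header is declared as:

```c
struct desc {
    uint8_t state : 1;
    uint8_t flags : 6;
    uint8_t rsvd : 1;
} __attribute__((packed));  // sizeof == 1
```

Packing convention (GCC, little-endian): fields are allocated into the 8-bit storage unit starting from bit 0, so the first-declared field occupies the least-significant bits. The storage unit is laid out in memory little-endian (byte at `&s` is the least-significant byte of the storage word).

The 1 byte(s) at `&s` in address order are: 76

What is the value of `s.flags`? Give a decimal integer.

59

[0]=0x76 (little-endian) → word 0x76
state:1 @ bit 0 → (0x76>>0)&0x1 = 0x0
flags:6 @ bit 1 → (0x76>>1)&0x3f = 0x3b  ←
rsvd:1 @ bit 7 → (0x76>>7)&0x1 = 0x0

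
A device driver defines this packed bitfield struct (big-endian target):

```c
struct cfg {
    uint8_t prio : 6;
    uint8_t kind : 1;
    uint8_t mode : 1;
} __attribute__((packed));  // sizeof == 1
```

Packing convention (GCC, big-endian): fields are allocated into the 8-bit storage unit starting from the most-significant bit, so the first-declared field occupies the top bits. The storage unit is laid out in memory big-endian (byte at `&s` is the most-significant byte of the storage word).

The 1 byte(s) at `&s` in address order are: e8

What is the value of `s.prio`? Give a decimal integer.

[0]=0xe8 (big-endian) → word 0xe8
prio [2+:6] = (word>>2) & 0x3f = 58  ←
kind [1+:1] = (word>>1) & 0x1 = 0
mode [0+:1] = (word>>0) & 0x1 = 0

58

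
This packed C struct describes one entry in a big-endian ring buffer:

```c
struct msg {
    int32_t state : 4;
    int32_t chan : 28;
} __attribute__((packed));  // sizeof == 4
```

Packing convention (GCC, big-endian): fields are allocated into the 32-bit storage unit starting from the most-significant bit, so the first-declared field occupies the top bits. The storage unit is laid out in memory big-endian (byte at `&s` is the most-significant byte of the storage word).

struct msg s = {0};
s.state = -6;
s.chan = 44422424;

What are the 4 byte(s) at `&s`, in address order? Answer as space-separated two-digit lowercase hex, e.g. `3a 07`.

[28+:4] state=-6 & 0xf = 0xa; word=0xa0000000
[0+:28] chan=44422424 & 0xfffffff = 0x2a5d518; word=0xa2a5d518
word = 0xa2a5d518 → big-endian bytes:
  [0]=0xa2  [1]=0xa5  [2]=0xd5  [3]=0x18

a2 a5 d5 18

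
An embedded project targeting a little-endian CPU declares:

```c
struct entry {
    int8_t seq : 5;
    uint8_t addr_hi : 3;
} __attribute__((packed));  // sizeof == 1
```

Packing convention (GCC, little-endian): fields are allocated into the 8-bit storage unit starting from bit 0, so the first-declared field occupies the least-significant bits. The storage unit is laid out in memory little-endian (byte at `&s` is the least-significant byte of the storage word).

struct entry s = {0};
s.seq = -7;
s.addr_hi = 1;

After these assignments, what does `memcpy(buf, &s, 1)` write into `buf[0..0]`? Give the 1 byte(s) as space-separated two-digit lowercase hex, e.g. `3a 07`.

39

seq (5b) val=-7 bits=0x19 at bit 0: 0x19
addr_hi (3b) val=1 bits=0x1 at bit 5: 0x39
word = 0x39 → little-endian bytes:
  [0]=0x39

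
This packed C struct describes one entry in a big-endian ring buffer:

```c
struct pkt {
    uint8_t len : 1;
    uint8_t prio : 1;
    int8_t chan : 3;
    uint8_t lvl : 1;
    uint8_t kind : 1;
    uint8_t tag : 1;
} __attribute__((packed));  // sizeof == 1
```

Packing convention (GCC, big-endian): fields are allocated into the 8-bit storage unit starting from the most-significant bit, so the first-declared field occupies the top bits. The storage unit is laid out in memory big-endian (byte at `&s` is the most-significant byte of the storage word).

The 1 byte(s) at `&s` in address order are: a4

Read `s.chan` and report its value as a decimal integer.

[0]=0xa4 (big-endian) → word 0xa4
len:1 @ bit 7 → (0xa4>>7)&0x1 = 0x1
prio:1 @ bit 6 → (0xa4>>6)&0x1 = 0x0
chan:3 @ bit 3 → (0xa4>>3)&0x7 = 0x4  ←
lvl:1 @ bit 2 → (0xa4>>2)&0x1 = 0x1
kind:1 @ bit 1 → (0xa4>>1)&0x1 = 0x0
tag:1 @ bit 0 → (0xa4>>0)&0x1 = 0x0
chan signed 3b, MSB=1: 4 - 8 = -4

-4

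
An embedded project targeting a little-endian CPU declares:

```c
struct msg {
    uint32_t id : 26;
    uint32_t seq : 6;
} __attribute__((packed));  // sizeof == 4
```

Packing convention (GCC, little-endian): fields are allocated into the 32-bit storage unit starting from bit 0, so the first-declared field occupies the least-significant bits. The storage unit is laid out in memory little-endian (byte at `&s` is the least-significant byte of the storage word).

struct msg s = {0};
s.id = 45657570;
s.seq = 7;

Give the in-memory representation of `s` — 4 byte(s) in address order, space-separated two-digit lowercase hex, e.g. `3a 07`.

id:26 = 45657570 → 0x2b8ade2 << 0 → word 0x02b8ade2
seq:6 = 7 → 0x7 << 26 → word 0x1eb8ade2
word = 0x1eb8ade2 → little-endian bytes:
  [0]=0xe2  [1]=0xad  [2]=0xb8  [3]=0x1e

e2 ad b8 1e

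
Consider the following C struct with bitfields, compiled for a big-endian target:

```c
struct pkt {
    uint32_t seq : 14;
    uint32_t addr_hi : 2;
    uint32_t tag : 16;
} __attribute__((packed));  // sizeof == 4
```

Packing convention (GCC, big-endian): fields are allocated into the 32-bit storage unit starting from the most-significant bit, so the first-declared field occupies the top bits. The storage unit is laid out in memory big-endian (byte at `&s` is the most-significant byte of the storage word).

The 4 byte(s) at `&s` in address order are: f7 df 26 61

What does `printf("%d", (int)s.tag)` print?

9825

[0]=0xf7 [1]=0xdf [2]=0x26 [3]=0x61 (big-endian) → word 0xf7df2661
seq:14 @ bit 18 → (0xf7df2661>>18)&0x3fff = 0x3df7
addr_hi:2 @ bit 16 → (0xf7df2661>>16)&0x3 = 0x3
tag:16 @ bit 0 → (0xf7df2661>>0)&0xffff = 0x2661  ←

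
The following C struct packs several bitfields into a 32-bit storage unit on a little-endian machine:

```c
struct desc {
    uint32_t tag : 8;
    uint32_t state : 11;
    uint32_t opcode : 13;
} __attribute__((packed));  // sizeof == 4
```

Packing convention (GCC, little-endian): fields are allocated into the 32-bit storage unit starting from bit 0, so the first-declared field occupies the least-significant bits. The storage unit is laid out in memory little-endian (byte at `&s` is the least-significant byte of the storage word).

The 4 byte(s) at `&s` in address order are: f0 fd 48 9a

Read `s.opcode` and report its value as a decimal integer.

[0]=0xf0 [1]=0xfd [2]=0x48 [3]=0x9a (little-endian) → word 0x9a48fdf0
tag:8 @ bit 0 → (0x9a48fdf0>>0)&0xff = 0xf0
state:11 @ bit 8 → (0x9a48fdf0>>8)&0x7ff = 0xfd
opcode:13 @ bit 19 → (0x9a48fdf0>>19)&0x1fff = 0x1349  ←

4937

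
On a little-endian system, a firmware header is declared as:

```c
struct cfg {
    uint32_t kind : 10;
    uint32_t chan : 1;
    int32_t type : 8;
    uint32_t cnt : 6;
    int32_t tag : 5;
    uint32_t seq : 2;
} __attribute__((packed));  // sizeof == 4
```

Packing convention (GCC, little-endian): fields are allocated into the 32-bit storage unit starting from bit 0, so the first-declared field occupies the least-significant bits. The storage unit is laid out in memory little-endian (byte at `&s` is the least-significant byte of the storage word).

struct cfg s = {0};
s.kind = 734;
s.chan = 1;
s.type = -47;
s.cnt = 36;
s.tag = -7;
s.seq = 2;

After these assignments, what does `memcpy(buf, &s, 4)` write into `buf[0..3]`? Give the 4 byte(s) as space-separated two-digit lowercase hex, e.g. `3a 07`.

de 8e 26 b3

[0+:10] kind=734 & 0x3ff = 0x2de; word=0x000002de
[10+:1] chan=1 & 0x1 = 0x1; word=0x000006de
[11+:8] type=-47 & 0xff = 0xd1; word=0x00068ede
[19+:6] cnt=36 & 0x3f = 0x24; word=0x01268ede
[25+:5] tag=-7 & 0x1f = 0x19; word=0x33268ede
[30+:2] seq=2 & 0x3 = 0x2; word=0xb3268ede
word = 0xb3268ede → little-endian bytes:
  [0]=0xde  [1]=0x8e  [2]=0x26  [3]=0xb3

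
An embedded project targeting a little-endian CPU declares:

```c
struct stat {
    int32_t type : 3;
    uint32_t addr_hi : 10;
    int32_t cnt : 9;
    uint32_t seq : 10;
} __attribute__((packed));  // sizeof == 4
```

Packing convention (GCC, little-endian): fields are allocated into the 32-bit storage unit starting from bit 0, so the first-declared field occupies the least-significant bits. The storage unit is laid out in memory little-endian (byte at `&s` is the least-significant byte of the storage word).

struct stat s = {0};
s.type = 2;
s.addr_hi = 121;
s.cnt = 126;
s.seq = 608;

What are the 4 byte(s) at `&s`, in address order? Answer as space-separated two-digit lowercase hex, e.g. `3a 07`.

ca c3 0f 98

type:3 = 2 → 0x2 << 0 → word 0x00000002
addr_hi:10 = 121 → 0x79 << 3 → word 0x000003ca
cnt:9 = 126 → 0x7e << 13 → word 0x000fc3ca
seq:10 = 608 → 0x260 << 22 → word 0x980fc3ca
word = 0x980fc3ca → little-endian bytes:
  [0]=0xca  [1]=0xc3  [2]=0x0f  [3]=0x98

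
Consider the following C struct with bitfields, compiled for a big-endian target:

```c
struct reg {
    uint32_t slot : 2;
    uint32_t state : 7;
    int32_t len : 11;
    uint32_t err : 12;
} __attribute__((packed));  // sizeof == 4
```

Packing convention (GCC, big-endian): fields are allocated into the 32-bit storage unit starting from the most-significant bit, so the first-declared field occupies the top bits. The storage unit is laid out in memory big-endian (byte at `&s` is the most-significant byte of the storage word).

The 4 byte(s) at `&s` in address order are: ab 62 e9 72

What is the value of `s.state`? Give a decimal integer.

86

[0]=0xab [1]=0x62 [2]=0xe9 [3]=0x72 (big-endian) → word 0xab62e972
slot [30+:2] = (word>>30) & 0x3 = 2
state [23+:7] = (word>>23) & 0x7f = 86  ←
len [12+:11] = (word>>12) & 0x7ff = 1582
err [0+:12] = (word>>0) & 0xfff = 2418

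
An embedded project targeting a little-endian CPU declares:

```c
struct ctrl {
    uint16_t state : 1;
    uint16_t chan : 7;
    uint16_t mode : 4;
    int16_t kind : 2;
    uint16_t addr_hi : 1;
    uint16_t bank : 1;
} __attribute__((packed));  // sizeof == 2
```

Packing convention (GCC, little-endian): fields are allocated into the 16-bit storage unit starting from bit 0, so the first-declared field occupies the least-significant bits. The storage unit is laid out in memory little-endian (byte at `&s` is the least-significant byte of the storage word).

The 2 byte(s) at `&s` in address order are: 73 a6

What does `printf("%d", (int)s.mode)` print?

6

[0]=0x73 [1]=0xa6 (little-endian) → word 0xa673
state:1 @ bit 0 → (0xa673>>0)&0x1 = 0x1
chan:7 @ bit 1 → (0xa673>>1)&0x7f = 0x39
mode:4 @ bit 8 → (0xa673>>8)&0xf = 0x6  ←
kind:2 @ bit 12 → (0xa673>>12)&0x3 = 0x2
addr_hi:1 @ bit 14 → (0xa673>>14)&0x1 = 0x0
bank:1 @ bit 15 → (0xa673>>15)&0x1 = 0x1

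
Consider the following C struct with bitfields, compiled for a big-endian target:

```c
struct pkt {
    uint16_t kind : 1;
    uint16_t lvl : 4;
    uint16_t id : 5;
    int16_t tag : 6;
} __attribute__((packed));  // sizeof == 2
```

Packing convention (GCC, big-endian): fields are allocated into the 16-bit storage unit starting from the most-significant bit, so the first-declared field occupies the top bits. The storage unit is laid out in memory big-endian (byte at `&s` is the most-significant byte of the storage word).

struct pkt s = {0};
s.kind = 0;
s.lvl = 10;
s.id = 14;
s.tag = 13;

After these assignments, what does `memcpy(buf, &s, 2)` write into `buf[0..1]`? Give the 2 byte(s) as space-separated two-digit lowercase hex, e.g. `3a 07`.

53 8d

kind (1b) val=0 bits=0x0 at bit 15: 0x0000
lvl (4b) val=10 bits=0xa at bit 11: 0x5000
id (5b) val=14 bits=0xe at bit 6: 0x5380
tag (6b) val=13 bits=0xd at bit 0: 0x538d
word = 0x538d → big-endian bytes:
  [0]=0x53  [1]=0x8d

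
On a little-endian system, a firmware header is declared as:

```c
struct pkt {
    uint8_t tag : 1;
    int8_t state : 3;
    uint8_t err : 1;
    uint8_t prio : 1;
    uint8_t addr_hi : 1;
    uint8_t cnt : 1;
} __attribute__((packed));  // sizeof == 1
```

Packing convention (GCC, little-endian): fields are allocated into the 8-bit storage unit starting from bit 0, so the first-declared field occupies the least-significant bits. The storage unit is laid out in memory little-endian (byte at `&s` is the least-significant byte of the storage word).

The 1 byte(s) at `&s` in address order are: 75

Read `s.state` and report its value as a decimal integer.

2

[0]=0x75 (little-endian) → word 0x75
tag [0+:1] = (word>>0) & 0x1 = 1
state [1+:3] = (word>>1) & 0x7 = 2  ←
err [4+:1] = (word>>4) & 0x1 = 1
prio [5+:1] = (word>>5) & 0x1 = 1
addr_hi [6+:1] = (word>>6) & 0x1 = 1
cnt [7+:1] = (word>>7) & 0x1 = 0
state signed 3b, MSB=0: value = 2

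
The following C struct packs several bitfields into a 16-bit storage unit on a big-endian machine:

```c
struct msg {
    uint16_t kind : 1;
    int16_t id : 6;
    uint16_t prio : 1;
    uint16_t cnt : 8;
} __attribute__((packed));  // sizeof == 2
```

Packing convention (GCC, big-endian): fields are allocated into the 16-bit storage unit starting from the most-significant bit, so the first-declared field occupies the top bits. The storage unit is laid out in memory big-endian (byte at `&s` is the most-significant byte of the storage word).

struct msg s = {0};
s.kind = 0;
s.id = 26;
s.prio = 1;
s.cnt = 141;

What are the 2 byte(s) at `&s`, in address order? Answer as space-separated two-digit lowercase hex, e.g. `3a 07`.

[15+:1] kind=0 & 0x1 = 0x0; word=0x0000
[9+:6] id=26 & 0x3f = 0x1a; word=0x3400
[8+:1] prio=1 & 0x1 = 0x1; word=0x3500
[0+:8] cnt=141 & 0xff = 0x8d; word=0x358d
word = 0x358d → big-endian bytes:
  [0]=0x35  [1]=0x8d

35 8d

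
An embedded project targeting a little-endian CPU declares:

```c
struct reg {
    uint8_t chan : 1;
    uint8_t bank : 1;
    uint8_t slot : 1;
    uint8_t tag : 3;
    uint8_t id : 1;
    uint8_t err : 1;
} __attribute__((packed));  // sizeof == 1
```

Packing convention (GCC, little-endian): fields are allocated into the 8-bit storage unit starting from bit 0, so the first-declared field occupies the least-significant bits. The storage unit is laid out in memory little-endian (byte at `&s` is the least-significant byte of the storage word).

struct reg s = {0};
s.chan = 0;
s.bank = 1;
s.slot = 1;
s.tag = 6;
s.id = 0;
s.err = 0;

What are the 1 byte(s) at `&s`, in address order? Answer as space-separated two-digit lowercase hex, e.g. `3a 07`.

[0+:1] chan=0 & 0x1 = 0x0; word=0x00
[1+:1] bank=1 & 0x1 = 0x1; word=0x02
[2+:1] slot=1 & 0x1 = 0x1; word=0x06
[3+:3] tag=6 & 0x7 = 0x6; word=0x36
[6+:1] id=0 & 0x1 = 0x0; word=0x36
[7+:1] err=0 & 0x1 = 0x0; word=0x36
word = 0x36 → little-endian bytes:
  [0]=0x36

36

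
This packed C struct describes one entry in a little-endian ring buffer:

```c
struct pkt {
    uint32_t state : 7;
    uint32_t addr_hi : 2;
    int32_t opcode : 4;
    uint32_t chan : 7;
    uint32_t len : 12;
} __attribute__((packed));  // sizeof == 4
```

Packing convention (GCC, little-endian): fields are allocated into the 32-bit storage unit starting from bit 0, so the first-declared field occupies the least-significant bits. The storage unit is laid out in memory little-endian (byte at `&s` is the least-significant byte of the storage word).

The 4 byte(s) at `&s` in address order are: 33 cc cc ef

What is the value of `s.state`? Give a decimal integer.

51

[0]=0x33 [1]=0xcc [2]=0xcc [3]=0xef (little-endian) → word 0xefcccc33
state [0+:7] = (word>>0) & 0x7f = 51  ←
addr_hi [7+:2] = (word>>7) & 0x3 = 0
opcode [9+:4] = (word>>9) & 0xf = 6
chan [13+:7] = (word>>13) & 0x7f = 102
len [20+:12] = (word>>20) & 0xfff = 3836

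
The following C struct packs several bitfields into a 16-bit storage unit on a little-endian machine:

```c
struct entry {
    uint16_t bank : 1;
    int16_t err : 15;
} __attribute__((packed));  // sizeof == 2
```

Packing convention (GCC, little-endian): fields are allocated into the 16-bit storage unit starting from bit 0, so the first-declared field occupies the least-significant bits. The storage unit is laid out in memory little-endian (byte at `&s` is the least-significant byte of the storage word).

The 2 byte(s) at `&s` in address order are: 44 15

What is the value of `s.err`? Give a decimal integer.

[0]=0x44 [1]=0x15 (little-endian) → word 0x1544
bank [0+:1] = (word>>0) & 0x1 = 0
err [1+:15] = (word>>1) & 0x7fff = 2722  ←
err signed 15b, MSB=0: value = 2722

2722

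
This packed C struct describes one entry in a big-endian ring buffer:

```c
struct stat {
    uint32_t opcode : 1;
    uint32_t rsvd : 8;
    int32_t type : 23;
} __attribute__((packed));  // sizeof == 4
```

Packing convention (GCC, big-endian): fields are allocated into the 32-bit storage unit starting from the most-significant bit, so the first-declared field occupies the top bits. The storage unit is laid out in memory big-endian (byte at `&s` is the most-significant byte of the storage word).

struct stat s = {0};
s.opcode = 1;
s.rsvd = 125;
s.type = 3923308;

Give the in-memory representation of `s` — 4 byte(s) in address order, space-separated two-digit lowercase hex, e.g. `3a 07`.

opcode (1b) val=1 bits=0x1 at bit 31: 0x80000000
rsvd (8b) val=125 bits=0x7d at bit 23: 0xbe800000
type (23b) val=3923308 bits=0x3bdd6c at bit 0: 0xbebbdd6c
word = 0xbebbdd6c → big-endian bytes:
  [0]=0xbe  [1]=0xbb  [2]=0xdd  [3]=0x6c

be bb dd 6c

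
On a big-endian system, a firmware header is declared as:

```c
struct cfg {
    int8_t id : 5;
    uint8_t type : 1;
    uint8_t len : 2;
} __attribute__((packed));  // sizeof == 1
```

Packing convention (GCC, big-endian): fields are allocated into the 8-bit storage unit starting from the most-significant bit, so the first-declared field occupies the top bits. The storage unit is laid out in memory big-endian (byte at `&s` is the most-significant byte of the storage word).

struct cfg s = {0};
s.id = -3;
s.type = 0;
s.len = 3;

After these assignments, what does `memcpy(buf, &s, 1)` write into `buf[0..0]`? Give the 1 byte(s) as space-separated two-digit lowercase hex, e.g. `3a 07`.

id (5b) val=-3 bits=0x1d at bit 3: 0xe8
type (1b) val=0 bits=0x0 at bit 2: 0xe8
len (2b) val=3 bits=0x3 at bit 0: 0xeb
word = 0xeb → big-endian bytes:
  [0]=0xeb

eb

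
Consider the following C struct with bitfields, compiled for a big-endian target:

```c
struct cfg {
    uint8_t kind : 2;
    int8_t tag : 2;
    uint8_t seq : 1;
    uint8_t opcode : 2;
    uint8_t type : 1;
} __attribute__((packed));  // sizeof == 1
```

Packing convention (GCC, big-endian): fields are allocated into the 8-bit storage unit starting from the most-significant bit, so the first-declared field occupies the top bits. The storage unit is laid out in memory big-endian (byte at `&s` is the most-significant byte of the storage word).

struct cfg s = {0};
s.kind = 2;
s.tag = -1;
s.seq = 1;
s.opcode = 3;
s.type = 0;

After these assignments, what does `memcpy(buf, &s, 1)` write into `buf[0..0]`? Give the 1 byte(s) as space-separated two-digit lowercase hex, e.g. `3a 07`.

[6+:2] kind=2 & 0x3 = 0x2; word=0x80
[4+:2] tag=-1 & 0x3 = 0x3; word=0xb0
[3+:1] seq=1 & 0x1 = 0x1; word=0xb8
[1+:2] opcode=3 & 0x3 = 0x3; word=0xbe
[0+:1] type=0 & 0x1 = 0x0; word=0xbe
word = 0xbe → big-endian bytes:
  [0]=0xbe

be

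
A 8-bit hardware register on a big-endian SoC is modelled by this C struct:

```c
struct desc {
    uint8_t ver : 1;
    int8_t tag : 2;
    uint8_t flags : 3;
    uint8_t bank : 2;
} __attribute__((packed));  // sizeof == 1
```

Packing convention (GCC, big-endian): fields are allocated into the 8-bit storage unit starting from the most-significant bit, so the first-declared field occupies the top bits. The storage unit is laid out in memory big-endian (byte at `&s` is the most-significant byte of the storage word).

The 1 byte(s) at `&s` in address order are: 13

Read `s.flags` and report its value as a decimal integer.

4

[0]=0x13 (big-endian) → word 0x13
ver [7+:1] = (word>>7) & 0x1 = 0
tag [5+:2] = (word>>5) & 0x3 = 0
flags [2+:3] = (word>>2) & 0x7 = 4  ←
bank [0+:2] = (word>>0) & 0x3 = 3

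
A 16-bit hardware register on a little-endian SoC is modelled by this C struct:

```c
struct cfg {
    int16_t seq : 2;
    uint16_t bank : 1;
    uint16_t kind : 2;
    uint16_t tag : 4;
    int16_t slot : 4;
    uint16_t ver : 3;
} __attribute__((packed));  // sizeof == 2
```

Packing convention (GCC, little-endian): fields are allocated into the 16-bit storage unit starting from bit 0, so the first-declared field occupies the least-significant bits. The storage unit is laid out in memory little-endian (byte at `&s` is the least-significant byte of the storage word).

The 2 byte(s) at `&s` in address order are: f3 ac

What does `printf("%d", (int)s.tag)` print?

7

[0]=0xf3 [1]=0xac (little-endian) → word 0xacf3
seq:2 @ bit 0 → (0xacf3>>0)&0x3 = 0x3
bank:1 @ bit 2 → (0xacf3>>2)&0x1 = 0x0
kind:2 @ bit 3 → (0xacf3>>3)&0x3 = 0x2
tag:4 @ bit 5 → (0xacf3>>5)&0xf = 0x7  ←
slot:4 @ bit 9 → (0xacf3>>9)&0xf = 0x6
ver:3 @ bit 13 → (0xacf3>>13)&0x7 = 0x5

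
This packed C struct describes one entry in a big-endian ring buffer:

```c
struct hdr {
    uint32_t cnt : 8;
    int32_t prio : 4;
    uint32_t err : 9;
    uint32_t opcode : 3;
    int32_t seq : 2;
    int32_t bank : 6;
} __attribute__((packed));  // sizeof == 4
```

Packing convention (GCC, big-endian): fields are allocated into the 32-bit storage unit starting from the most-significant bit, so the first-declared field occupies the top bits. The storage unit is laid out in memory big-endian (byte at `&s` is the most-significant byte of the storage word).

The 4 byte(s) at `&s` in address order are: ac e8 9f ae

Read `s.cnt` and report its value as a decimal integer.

[0]=0xac [1]=0xe8 [2]=0x9f [3]=0xae (big-endian) → word 0xace89fae
cnt:8 @ bit 24 → (0xace89fae>>24)&0xff = 0xac  ←
prio:4 @ bit 20 → (0xace89fae>>20)&0xf = 0xe
err:9 @ bit 11 → (0xace89fae>>11)&0x1ff = 0x113
opcode:3 @ bit 8 → (0xace89fae>>8)&0x7 = 0x7
seq:2 @ bit 6 → (0xace89fae>>6)&0x3 = 0x2
bank:6 @ bit 0 → (0xace89fae>>0)&0x3f = 0x2e

172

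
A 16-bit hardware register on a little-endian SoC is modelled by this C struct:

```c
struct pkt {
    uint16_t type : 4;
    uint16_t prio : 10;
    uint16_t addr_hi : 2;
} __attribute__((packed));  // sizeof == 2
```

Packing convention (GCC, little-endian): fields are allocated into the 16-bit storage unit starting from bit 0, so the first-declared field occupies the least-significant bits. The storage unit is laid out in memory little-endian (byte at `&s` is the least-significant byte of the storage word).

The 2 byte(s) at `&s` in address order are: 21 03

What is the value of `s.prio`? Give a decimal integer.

[0]=0x21 [1]=0x03 (little-endian) → word 0x0321
type [0+:4] = (word>>0) & 0xf = 1
prio [4+:10] = (word>>4) & 0x3ff = 50  ←
addr_hi [14+:2] = (word>>14) & 0x3 = 0

50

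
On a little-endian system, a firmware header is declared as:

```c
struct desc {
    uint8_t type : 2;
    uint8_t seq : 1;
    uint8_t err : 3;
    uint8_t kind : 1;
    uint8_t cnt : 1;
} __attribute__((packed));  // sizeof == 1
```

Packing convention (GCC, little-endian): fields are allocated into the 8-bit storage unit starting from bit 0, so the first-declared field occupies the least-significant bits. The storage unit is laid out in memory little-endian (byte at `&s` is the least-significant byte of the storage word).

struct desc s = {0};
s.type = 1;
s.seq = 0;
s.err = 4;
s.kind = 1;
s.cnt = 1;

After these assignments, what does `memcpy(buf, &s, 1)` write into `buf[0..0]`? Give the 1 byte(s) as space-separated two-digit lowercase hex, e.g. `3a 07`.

type (2b) val=1 bits=0x1 at bit 0: 0x01
seq (1b) val=0 bits=0x0 at bit 2: 0x01
err (3b) val=4 bits=0x4 at bit 3: 0x21
kind (1b) val=1 bits=0x1 at bit 6: 0x61
cnt (1b) val=1 bits=0x1 at bit 7: 0xe1
word = 0xe1 → little-endian bytes:
  [0]=0xe1

e1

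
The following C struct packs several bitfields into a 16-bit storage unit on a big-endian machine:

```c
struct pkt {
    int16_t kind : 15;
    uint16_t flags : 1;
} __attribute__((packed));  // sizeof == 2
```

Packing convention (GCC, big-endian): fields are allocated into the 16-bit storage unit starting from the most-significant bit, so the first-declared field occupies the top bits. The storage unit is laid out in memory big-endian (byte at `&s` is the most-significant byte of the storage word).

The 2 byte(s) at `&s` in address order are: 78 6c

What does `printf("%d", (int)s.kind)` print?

15414

[0]=0x78 [1]=0x6c (big-endian) → word 0x786c
kind [1+:15] = (word>>1) & 0x7fff = 15414  ←
flags [0+:1] = (word>>0) & 0x1 = 0
kind signed 15b, MSB=0: value = 15414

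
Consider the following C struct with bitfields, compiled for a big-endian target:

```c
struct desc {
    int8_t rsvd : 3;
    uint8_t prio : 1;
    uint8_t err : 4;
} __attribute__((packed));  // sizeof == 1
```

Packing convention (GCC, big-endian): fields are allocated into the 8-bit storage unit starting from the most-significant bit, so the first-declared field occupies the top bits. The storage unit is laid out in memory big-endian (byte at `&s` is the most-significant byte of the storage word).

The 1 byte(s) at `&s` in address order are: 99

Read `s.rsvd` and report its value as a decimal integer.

[0]=0x99 (big-endian) → word 0x99
rsvd [5+:3] = (word>>5) & 0x7 = 4  ←
prio [4+:1] = (word>>4) & 0x1 = 1
err [0+:4] = (word>>0) & 0xf = 9
rsvd signed 3b, MSB=1: 4 - 8 = -4

-4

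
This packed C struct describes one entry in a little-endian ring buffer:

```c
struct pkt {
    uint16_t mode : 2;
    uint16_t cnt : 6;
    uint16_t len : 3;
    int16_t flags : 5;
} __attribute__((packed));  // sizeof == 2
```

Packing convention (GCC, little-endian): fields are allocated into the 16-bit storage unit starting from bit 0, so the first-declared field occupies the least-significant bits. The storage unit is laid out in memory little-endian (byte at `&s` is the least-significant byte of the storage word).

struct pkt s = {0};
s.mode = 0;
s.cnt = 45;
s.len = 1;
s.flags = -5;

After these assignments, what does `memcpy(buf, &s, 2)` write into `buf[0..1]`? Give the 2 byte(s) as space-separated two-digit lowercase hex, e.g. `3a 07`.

b4 d9

mode:2 = 0 → 0x0 << 0 → word 0x0000
cnt:6 = 45 → 0x2d << 2 → word 0x00b4
len:3 = 1 → 0x1 << 8 → word 0x01b4
flags:5 = -5 → 0x1b << 11 → word 0xd9b4
word = 0xd9b4 → little-endian bytes:
  [0]=0xb4  [1]=0xd9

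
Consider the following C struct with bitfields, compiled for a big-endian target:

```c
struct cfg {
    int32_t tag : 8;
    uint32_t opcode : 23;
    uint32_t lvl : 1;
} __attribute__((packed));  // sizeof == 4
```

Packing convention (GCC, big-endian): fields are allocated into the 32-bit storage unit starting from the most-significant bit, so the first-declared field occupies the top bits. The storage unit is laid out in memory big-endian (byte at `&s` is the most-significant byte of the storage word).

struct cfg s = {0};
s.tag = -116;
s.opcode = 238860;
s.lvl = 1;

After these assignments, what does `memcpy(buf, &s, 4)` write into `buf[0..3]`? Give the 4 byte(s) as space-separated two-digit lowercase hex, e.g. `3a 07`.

tag:8 = -116 → 0x8c << 24 → word 0x8c000000
opcode:23 = 238860 → 0x3a50c << 1 → word 0x8c074a18
lvl:1 = 1 → 0x1 << 0 → word 0x8c074a19
word = 0x8c074a19 → big-endian bytes:
  [0]=0x8c  [1]=0x07  [2]=0x4a  [3]=0x19

8c 07 4a 19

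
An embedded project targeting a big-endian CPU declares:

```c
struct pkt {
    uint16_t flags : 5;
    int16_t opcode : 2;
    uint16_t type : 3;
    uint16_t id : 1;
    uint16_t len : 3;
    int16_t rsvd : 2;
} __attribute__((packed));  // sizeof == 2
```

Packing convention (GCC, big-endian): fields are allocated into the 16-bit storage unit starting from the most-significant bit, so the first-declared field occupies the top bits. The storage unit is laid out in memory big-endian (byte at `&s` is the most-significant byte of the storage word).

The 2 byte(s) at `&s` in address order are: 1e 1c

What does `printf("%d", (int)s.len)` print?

[0]=0x1e [1]=0x1c (big-endian) → word 0x1e1c
flags [11+:5] = (word>>11) & 0x1f = 3
opcode [9+:2] = (word>>9) & 0x3 = 3
type [6+:3] = (word>>6) & 0x7 = 0
id [5+:1] = (word>>5) & 0x1 = 0
len [2+:3] = (word>>2) & 0x7 = 7  ←
rsvd [0+:2] = (word>>0) & 0x3 = 0

7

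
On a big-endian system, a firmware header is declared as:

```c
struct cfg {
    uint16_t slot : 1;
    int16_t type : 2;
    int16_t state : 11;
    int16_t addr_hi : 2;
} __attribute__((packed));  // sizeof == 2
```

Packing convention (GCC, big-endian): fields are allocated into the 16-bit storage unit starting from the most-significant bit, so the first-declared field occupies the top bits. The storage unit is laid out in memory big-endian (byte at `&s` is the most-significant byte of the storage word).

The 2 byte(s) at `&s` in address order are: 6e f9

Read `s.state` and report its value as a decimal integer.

[0]=0x6e [1]=0xf9 (big-endian) → word 0x6ef9
slot:1 @ bit 15 → (0x6ef9>>15)&0x1 = 0x0
type:2 @ bit 13 → (0x6ef9>>13)&0x3 = 0x3
state:11 @ bit 2 → (0x6ef9>>2)&0x7ff = 0x3be  ←
addr_hi:2 @ bit 0 → (0x6ef9>>0)&0x3 = 0x1
state signed 11b, MSB=0: value = 958

958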